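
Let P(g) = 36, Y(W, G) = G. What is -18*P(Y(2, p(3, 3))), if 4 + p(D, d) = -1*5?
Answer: -648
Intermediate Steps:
p(D, d) = -9 (p(D, d) = -4 - 1*5 = -4 - 5 = -9)
-18*P(Y(2, p(3, 3))) = -18*36 = -648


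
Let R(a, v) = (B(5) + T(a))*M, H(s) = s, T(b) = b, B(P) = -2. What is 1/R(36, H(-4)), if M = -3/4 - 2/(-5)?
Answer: -10/119 ≈ -0.084034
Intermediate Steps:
M = -7/20 (M = -3*¼ - 2*(-⅕) = -¾ + ⅖ = -7/20 ≈ -0.35000)
R(a, v) = 7/10 - 7*a/20 (R(a, v) = (-2 + a)*(-7/20) = 7/10 - 7*a/20)
1/R(36, H(-4)) = 1/(7/10 - 7/20*36) = 1/(7/10 - 63/5) = 1/(-119/10) = -10/119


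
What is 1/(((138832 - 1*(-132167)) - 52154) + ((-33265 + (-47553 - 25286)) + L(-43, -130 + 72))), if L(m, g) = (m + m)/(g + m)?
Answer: 101/11386927 ≈ 8.8698e-6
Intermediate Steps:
L(m, g) = 2*m/(g + m) (L(m, g) = (2*m)/(g + m) = 2*m/(g + m))
1/(((138832 - 1*(-132167)) - 52154) + ((-33265 + (-47553 - 25286)) + L(-43, -130 + 72))) = 1/(((138832 - 1*(-132167)) - 52154) + ((-33265 + (-47553 - 25286)) + 2*(-43)/((-130 + 72) - 43))) = 1/(((138832 + 132167) - 52154) + ((-33265 - 72839) + 2*(-43)/(-58 - 43))) = 1/((270999 - 52154) + (-106104 + 2*(-43)/(-101))) = 1/(218845 + (-106104 + 2*(-43)*(-1/101))) = 1/(218845 + (-106104 + 86/101)) = 1/(218845 - 10716418/101) = 1/(11386927/101) = 101/11386927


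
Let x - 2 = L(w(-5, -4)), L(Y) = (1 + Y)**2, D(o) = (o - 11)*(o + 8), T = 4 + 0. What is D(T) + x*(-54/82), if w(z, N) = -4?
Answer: -3741/41 ≈ -91.244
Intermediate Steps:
T = 4
D(o) = (-11 + o)*(8 + o)
x = 11 (x = 2 + (1 - 4)**2 = 2 + (-3)**2 = 2 + 9 = 11)
D(T) + x*(-54/82) = (-88 + 4**2 - 3*4) + 11*(-54/82) = (-88 + 16 - 12) + 11*(-54*1/82) = -84 + 11*(-27/41) = -84 - 297/41 = -3741/41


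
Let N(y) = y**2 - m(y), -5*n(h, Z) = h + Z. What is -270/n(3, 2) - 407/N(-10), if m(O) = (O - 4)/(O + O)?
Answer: 264040/993 ≈ 265.90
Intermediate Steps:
n(h, Z) = -Z/5 - h/5 (n(h, Z) = -(h + Z)/5 = -(Z + h)/5 = -Z/5 - h/5)
m(O) = (-4 + O)/(2*O) (m(O) = (-4 + O)/((2*O)) = (-4 + O)*(1/(2*O)) = (-4 + O)/(2*O))
N(y) = y**2 - (-4 + y)/(2*y)
-270/n(3, 2) - 407/N(-10) = -270/(-1/5*2 - 1/5*3) - 407*(-10/(2 + (-10)**3 - 1/2*(-10))) = -270/(-2/5 - 3/5) - 407*(-10/(2 - 1000 + 5)) = -270/(-1) - 407/((-1/10*(-993))) = -270*(-1) - 407/993/10 = 270 - 407*10/993 = 270 - 4070/993 = 264040/993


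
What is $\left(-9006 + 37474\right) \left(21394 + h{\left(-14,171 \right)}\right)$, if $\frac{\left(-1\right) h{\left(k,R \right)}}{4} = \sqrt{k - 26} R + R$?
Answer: $589572280 - 38944224 i \sqrt{10} \approx 5.8957 \cdot 10^{8} - 1.2315 \cdot 10^{8} i$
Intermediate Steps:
$h{\left(k,R \right)} = - 4 R - 4 R \sqrt{-26 + k}$ ($h{\left(k,R \right)} = - 4 \left(\sqrt{k - 26} R + R\right) = - 4 \left(\sqrt{-26 + k} R + R\right) = - 4 \left(R \sqrt{-26 + k} + R\right) = - 4 \left(R + R \sqrt{-26 + k}\right) = - 4 R - 4 R \sqrt{-26 + k}$)
$\left(-9006 + 37474\right) \left(21394 + h{\left(-14,171 \right)}\right) = \left(-9006 + 37474\right) \left(21394 - 684 \left(1 + \sqrt{-26 - 14}\right)\right) = 28468 \left(21394 - 684 \left(1 + \sqrt{-40}\right)\right) = 28468 \left(21394 - 684 \left(1 + 2 i \sqrt{10}\right)\right) = 28468 \left(21394 - \left(684 + 1368 i \sqrt{10}\right)\right) = 28468 \left(20710 - 1368 i \sqrt{10}\right) = 589572280 - 38944224 i \sqrt{10}$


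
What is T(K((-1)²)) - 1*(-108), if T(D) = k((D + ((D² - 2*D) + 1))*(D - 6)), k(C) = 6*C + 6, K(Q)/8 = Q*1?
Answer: 798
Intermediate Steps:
K(Q) = 8*Q (K(Q) = 8*(Q*1) = 8*Q)
k(C) = 6 + 6*C
T(D) = 6 + 6*(-6 + D)*(1 + D² - D) (T(D) = 6 + 6*((D + ((D² - 2*D) + 1))*(D - 6)) = 6 + 6*((D + (1 + D² - 2*D))*(-6 + D)) = 6 + 6*((1 + D² - D)*(-6 + D)) = 6 + 6*((-6 + D)*(1 + D² - D)) = 6 + 6*(-6 + D)*(1 + D² - D))
T(K((-1)²)) - 1*(-108) = (-30 - 42*(8*(-1)²)² + 6*(8*(-1)²)³ + 42*(8*(-1)²)) - 1*(-108) = (-30 - 42*(8*1)² + 6*(8*1)³ + 42*(8*1)) + 108 = (-30 - 42*8² + 6*8³ + 42*8) + 108 = (-30 - 42*64 + 6*512 + 336) + 108 = (-30 - 2688 + 3072 + 336) + 108 = 690 + 108 = 798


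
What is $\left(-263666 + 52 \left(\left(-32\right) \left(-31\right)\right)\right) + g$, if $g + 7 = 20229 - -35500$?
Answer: $-156360$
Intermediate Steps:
$g = 55722$ ($g = -7 + \left(20229 - -35500\right) = -7 + \left(20229 + 35500\right) = -7 + 55729 = 55722$)
$\left(-263666 + 52 \left(\left(-32\right) \left(-31\right)\right)\right) + g = \left(-263666 + 52 \left(\left(-32\right) \left(-31\right)\right)\right) + 55722 = \left(-263666 + 52 \cdot 992\right) + 55722 = \left(-263666 + 51584\right) + 55722 = -212082 + 55722 = -156360$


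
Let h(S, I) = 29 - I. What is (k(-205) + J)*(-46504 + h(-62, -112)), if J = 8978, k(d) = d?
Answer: -406742599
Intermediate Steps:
(k(-205) + J)*(-46504 + h(-62, -112)) = (-205 + 8978)*(-46504 + (29 - 1*(-112))) = 8773*(-46504 + (29 + 112)) = 8773*(-46504 + 141) = 8773*(-46363) = -406742599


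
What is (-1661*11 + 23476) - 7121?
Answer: -1916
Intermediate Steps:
(-1661*11 + 23476) - 7121 = (-18271 + 23476) - 7121 = 5205 - 7121 = -1916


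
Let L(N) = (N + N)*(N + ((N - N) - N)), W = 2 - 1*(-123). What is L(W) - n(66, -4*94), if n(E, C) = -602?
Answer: 602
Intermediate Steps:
W = 125 (W = 2 + 123 = 125)
L(N) = 0 (L(N) = (2*N)*(N + (0 - N)) = (2*N)*(N - N) = (2*N)*0 = 0)
L(W) - n(66, -4*94) = 0 - 1*(-602) = 0 + 602 = 602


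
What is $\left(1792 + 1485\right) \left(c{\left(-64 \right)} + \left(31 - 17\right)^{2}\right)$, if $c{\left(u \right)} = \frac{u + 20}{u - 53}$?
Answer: $\frac{75292352}{117} \approx 6.4352 \cdot 10^{5}$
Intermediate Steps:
$c{\left(u \right)} = \frac{20 + u}{-53 + u}$
$\left(1792 + 1485\right) \left(c{\left(-64 \right)} + \left(31 - 17\right)^{2}\right) = \left(1792 + 1485\right) \left(\frac{20 - 64}{-53 - 64} + \left(31 - 17\right)^{2}\right) = 3277 \left(\frac{1}{-117} \left(-44\right) + 14^{2}\right) = 3277 \left(\left(- \frac{1}{117}\right) \left(-44\right) + 196\right) = 3277 \left(\frac{44}{117} + 196\right) = 3277 \cdot \frac{22976}{117} = \frac{75292352}{117}$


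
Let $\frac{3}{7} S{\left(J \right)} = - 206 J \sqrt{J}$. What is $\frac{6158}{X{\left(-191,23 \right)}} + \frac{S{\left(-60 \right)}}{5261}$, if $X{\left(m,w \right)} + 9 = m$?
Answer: $- \frac{3079}{100} + \frac{57680 i \sqrt{15}}{5261} \approx -30.79 + 42.462 i$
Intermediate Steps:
$X{\left(m,w \right)} = -9 + m$
$S{\left(J \right)} = - \frac{1442 J^{\frac{3}{2}}}{3}$ ($S{\left(J \right)} = \frac{7 - 206 J \sqrt{J}}{3} = \frac{7 \left(- 206 J^{\frac{3}{2}}\right)}{3} = - \frac{1442 J^{\frac{3}{2}}}{3}$)
$\frac{6158}{X{\left(-191,23 \right)}} + \frac{S{\left(-60 \right)}}{5261} = \frac{6158}{-9 - 191} + \frac{\left(- \frac{1442}{3}\right) \left(-60\right)^{\frac{3}{2}}}{5261} = \frac{6158}{-200} + - \frac{1442 \left(- 120 i \sqrt{15}\right)}{3} \cdot \frac{1}{5261} = 6158 \left(- \frac{1}{200}\right) + 57680 i \sqrt{15} \cdot \frac{1}{5261} = - \frac{3079}{100} + \frac{57680 i \sqrt{15}}{5261}$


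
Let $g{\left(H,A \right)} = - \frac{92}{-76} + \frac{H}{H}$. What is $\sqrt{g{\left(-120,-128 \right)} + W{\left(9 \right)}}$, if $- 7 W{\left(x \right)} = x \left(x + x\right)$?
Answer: $\frac{4 i \sqrt{23142}}{133} \approx 4.5752 i$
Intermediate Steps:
$W{\left(x \right)} = - \frac{2 x^{2}}{7}$ ($W{\left(x \right)} = - \frac{x \left(x + x\right)}{7} = - \frac{x 2 x}{7} = - \frac{2 x^{2}}{7}$)
$g{\left(H,A \right)} = \frac{42}{19}$ ($g{\left(H,A \right)} = \left(-92\right) \left(- \frac{1}{76}\right) + 1 = \frac{23}{19} + 1 = \frac{42}{19}$)
$\sqrt{g{\left(-120,-128 \right)} + W{\left(9 \right)}} = \sqrt{\frac{42}{19} - \frac{2 \cdot 9^{2}}{7}} = \sqrt{\frac{42}{19} - \frac{162}{7}} = \sqrt{- \frac{2784}{133}} = \frac{4 i \sqrt{23142}}{133}$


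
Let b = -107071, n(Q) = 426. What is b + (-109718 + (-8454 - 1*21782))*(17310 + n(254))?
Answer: -2482331215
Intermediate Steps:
b + (-109718 + (-8454 - 1*21782))*(17310 + n(254)) = -107071 + (-109718 + (-8454 - 1*21782))*(17310 + 426) = -107071 + (-109718 + (-8454 - 21782))*17736 = -107071 + (-109718 - 30236)*17736 = -107071 - 139954*17736 = -107071 - 2482224144 = -2482331215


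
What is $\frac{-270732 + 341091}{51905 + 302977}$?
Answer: $\frac{23453}{118294} \approx 0.19826$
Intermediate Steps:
$\frac{-270732 + 341091}{51905 + 302977} = \frac{70359}{354882} = 70359 \cdot \frac{1}{354882} = \frac{23453}{118294}$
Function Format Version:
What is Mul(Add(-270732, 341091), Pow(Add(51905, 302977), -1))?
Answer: Rational(23453, 118294) ≈ 0.19826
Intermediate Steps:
Mul(Add(-270732, 341091), Pow(Add(51905, 302977), -1)) = Mul(70359, Pow(354882, -1)) = Mul(70359, Rational(1, 354882)) = Rational(23453, 118294)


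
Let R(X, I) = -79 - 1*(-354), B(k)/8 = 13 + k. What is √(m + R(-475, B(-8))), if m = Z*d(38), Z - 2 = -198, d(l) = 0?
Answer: 5*√11 ≈ 16.583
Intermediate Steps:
B(k) = 104 + 8*k (B(k) = 8*(13 + k) = 104 + 8*k)
Z = -196 (Z = 2 - 198 = -196)
R(X, I) = 275 (R(X, I) = -79 + 354 = 275)
m = 0 (m = -196*0 = 0)
√(m + R(-475, B(-8))) = √(0 + 275) = √275 = 5*√11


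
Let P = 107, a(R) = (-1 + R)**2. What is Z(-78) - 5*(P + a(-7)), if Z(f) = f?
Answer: -933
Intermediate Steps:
Z(-78) - 5*(P + a(-7)) = -78 - 5*(107 + (-1 - 7)**2) = -78 - 5*(107 + (-8)**2) = -78 - 5*(107 + 64) = -78 - 5*171 = -78 - 855 = -933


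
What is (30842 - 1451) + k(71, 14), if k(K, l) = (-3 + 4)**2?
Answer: 29392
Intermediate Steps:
k(K, l) = 1 (k(K, l) = 1**2 = 1)
(30842 - 1451) + k(71, 14) = (30842 - 1451) + 1 = 29391 + 1 = 29392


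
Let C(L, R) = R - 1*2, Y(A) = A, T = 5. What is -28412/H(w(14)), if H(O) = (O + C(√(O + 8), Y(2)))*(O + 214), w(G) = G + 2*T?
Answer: -7103/1428 ≈ -4.9741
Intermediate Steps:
w(G) = 10 + G (w(G) = G + 2*5 = G + 10 = 10 + G)
C(L, R) = -2 + R (C(L, R) = R - 2 = -2 + R)
H(O) = O*(214 + O) (H(O) = (O + (-2 + 2))*(O + 214) = (O + 0)*(214 + O) = O*(214 + O))
-28412/H(w(14)) = -28412*1/((10 + 14)*(214 + (10 + 14))) = -28412*1/(24*(214 + 24)) = -28412/(24*238) = -28412/5712 = -28412*1/5712 = -7103/1428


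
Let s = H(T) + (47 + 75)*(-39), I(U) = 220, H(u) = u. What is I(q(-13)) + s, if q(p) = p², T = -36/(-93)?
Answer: -140666/31 ≈ -4537.6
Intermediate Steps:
T = 12/31 (T = -36*(-1/93) = 12/31 ≈ 0.38710)
s = -147486/31 (s = 12/31 + (47 + 75)*(-39) = 12/31 + 122*(-39) = 12/31 - 4758 = -147486/31 ≈ -4757.6)
I(q(-13)) + s = 220 - 147486/31 = -140666/31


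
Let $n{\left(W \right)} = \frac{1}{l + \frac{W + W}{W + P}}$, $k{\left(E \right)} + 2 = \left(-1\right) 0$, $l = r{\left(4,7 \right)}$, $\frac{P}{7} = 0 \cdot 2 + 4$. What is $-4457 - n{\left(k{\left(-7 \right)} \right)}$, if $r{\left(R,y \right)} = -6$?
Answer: $- \frac{356547}{80} \approx -4456.8$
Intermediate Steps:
$P = 28$ ($P = 7 \left(0 \cdot 2 + 4\right) = 7 \left(0 + 4\right) = 7 \cdot 4 = 28$)
$l = -6$
$k{\left(E \right)} = -2$ ($k{\left(E \right)} = -2 - 0 = -2 + 0 = -2$)
$n{\left(W \right)} = \frac{1}{-6 + \frac{2 W}{28 + W}}$ ($n{\left(W \right)} = \frac{1}{-6 + \frac{W + W}{W + 28}} = \frac{1}{-6 + \frac{2 W}{28 + W}}$)
$-4457 - n{\left(k{\left(-7 \right)} \right)} = -4457 - \frac{28 - 2}{4 \left(-42 - -2\right)} = -4457 - \frac{1}{4} \frac{1}{-42 + 2} \cdot 26 = -4457 - \frac{1}{4} \frac{1}{-40} \cdot 26 = -4457 - \frac{1}{4} \left(- \frac{1}{40}\right) 26 = -4457 - - \frac{13}{80} = -4457 + \frac{13}{80} = - \frac{356547}{80}$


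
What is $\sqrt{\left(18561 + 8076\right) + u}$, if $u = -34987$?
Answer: $5 i \sqrt{334} \approx 91.378 i$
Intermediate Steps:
$\sqrt{\left(18561 + 8076\right) + u} = \sqrt{\left(18561 + 8076\right) - 34987} = \sqrt{26637 - 34987} = \sqrt{-8350} = 5 i \sqrt{334}$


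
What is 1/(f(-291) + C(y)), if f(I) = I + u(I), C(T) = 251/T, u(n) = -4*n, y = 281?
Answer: 281/245564 ≈ 0.0011443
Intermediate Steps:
f(I) = -3*I (f(I) = I - 4*I = -3*I)
1/(f(-291) + C(y)) = 1/(-3*(-291) + 251/281) = 1/(873 + 251*(1/281)) = 1/(873 + 251/281) = 1/(245564/281) = 281/245564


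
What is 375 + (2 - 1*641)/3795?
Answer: 474162/1265 ≈ 374.83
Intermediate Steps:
375 + (2 - 1*641)/3795 = 375 + (2 - 641)*(1/3795) = 375 - 639*1/3795 = 375 - 213/1265 = 474162/1265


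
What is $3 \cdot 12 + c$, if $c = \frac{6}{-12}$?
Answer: $\frac{71}{2} \approx 35.5$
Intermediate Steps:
$c = - \frac{1}{2}$ ($c = 6 \left(- \frac{1}{12}\right) = - \frac{1}{2} \approx -0.5$)
$3 \cdot 12 + c = 3 \cdot 12 - \frac{1}{2} = 36 - \frac{1}{2} = \frac{71}{2}$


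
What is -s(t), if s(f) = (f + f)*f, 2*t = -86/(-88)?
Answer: -1849/3872 ≈ -0.47753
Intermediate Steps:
t = 43/88 (t = (-86/(-88))/2 = (-86*(-1/88))/2 = (½)*(43/44) = 43/88 ≈ 0.48864)
s(f) = 2*f² (s(f) = (2*f)*f = 2*f²)
-s(t) = -2*(43/88)² = -2*1849/7744 = -1*1849/3872 = -1849/3872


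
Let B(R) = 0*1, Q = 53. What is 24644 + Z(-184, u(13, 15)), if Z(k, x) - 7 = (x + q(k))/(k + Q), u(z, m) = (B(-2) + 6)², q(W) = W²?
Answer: 3195389/131 ≈ 24392.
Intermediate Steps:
B(R) = 0
u(z, m) = 36 (u(z, m) = (0 + 6)² = 6² = 36)
Z(k, x) = 7 + (x + k²)/(53 + k) (Z(k, x) = 7 + (x + k²)/(k + 53) = 7 + (x + k²)/(53 + k))
24644 + Z(-184, u(13, 15)) = 24644 + (371 + 36 + (-184)² + 7*(-184))/(53 - 184) = 24644 + (371 + 36 + 33856 - 1288)/(-131) = 24644 - 1/131*32975 = 24644 - 32975/131 = 3195389/131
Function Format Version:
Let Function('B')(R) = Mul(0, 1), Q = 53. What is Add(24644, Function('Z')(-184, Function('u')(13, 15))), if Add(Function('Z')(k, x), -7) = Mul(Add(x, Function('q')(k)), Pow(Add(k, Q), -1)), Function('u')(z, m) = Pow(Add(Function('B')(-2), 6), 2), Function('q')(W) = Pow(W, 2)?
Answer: Rational(3195389, 131) ≈ 24392.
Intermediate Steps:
Function('B')(R) = 0
Function('u')(z, m) = 36 (Function('u')(z, m) = Pow(Add(0, 6), 2) = Pow(6, 2) = 36)
Function('Z')(k, x) = Add(7, Mul(Pow(Add(53, k), -1), Add(x, Pow(k, 2)))) (Function('Z')(k, x) = Add(7, Mul(Add(x, Pow(k, 2)), Pow(Add(k, 53), -1))) = Add(7, Mul(Add(x, Pow(k, 2)), Pow(Add(53, k), -1))) = Add(7, Mul(Pow(Add(53, k), -1), Add(x, Pow(k, 2)))))
Add(24644, Function('Z')(-184, Function('u')(13, 15))) = Add(24644, Mul(Pow(Add(53, -184), -1), Add(371, 36, Pow(-184, 2), Mul(7, -184)))) = Add(24644, Mul(Pow(-131, -1), Add(371, 36, 33856, -1288))) = Add(24644, Mul(Rational(-1, 131), 32975)) = Add(24644, Rational(-32975, 131)) = Rational(3195389, 131)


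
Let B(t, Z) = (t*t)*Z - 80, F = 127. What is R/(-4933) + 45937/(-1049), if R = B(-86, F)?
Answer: -1211840609/5174717 ≈ -234.18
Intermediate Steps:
B(t, Z) = -80 + Z*t² (B(t, Z) = t²*Z - 80 = Z*t² - 80 = -80 + Z*t²)
R = 939212 (R = -80 + 127*(-86)² = -80 + 127*7396 = -80 + 939292 = 939212)
R/(-4933) + 45937/(-1049) = 939212/(-4933) + 45937/(-1049) = 939212*(-1/4933) + 45937*(-1/1049) = -939212/4933 - 45937/1049 = -1211840609/5174717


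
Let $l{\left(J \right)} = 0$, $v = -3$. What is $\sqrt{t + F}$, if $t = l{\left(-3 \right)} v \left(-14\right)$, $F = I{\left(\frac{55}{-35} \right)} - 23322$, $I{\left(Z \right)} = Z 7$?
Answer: $i \sqrt{23333} \approx 152.75 i$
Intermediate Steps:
$I{\left(Z \right)} = 7 Z$
$F = -23333$ ($F = 7 \frac{55}{-35} - 23322 = 7 \cdot 55 \left(- \frac{1}{35}\right) - 23322 = 7 \left(- \frac{11}{7}\right) - 23322 = -11 - 23322 = -23333$)
$t = 0$ ($t = 0 \left(-3\right) \left(-14\right) = 0 \left(-14\right) = 0$)
$\sqrt{t + F} = \sqrt{0 - 23333} = \sqrt{-23333} = i \sqrt{23333}$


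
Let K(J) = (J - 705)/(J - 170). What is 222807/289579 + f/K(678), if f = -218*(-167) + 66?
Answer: -5365248830515/7818633 ≈ -6.8621e+5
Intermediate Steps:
K(J) = (-705 + J)/(-170 + J)
f = 36472 (f = 36406 + 66 = 36472)
222807/289579 + f/K(678) = 222807/289579 + 36472/(((-705 + 678)/(-170 + 678))) = 222807*(1/289579) + 36472/((-27/508)) = 222807/289579 + 36472/(((1/508)*(-27))) = 222807/289579 + 36472/(-27/508) = 222807/289579 + 36472*(-508/27) = 222807/289579 - 18527776/27 = -5365248830515/7818633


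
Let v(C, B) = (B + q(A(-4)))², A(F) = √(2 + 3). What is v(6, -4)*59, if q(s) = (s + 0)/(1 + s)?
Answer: 3717/8 + 649*√5/8 ≈ 646.03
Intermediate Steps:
A(F) = √5
q(s) = s/(1 + s)
v(C, B) = (B + √5/(1 + √5))²
v(6, -4)*59 = ((√5 - 4*(1 + √5))²/(1 + √5)²)*59 = ((√5 + (-4 - 4*√5))²/(1 + √5)²)*59 = ((-4 - 3*√5)²/(1 + √5)²)*59 = 59*(-4 - 3*√5)²/(1 + √5)²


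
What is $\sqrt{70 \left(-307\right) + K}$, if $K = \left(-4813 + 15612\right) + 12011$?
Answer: $2 \sqrt{330} \approx 36.332$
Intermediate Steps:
$K = 22810$ ($K = 10799 + 12011 = 22810$)
$\sqrt{70 \left(-307\right) + K} = \sqrt{70 \left(-307\right) + 22810} = \sqrt{-21490 + 22810} = \sqrt{1320} = 2 \sqrt{330}$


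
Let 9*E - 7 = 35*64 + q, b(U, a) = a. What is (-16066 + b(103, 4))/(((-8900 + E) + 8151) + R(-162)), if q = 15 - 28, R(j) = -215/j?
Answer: 2602044/80911 ≈ 32.159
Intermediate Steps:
q = -13
E = 2234/9 (E = 7/9 + (35*64 - 13)/9 = 7/9 + (2240 - 13)/9 = 7/9 + (⅑)*2227 = 7/9 + 2227/9 = 2234/9 ≈ 248.22)
(-16066 + b(103, 4))/(((-8900 + E) + 8151) + R(-162)) = (-16066 + 4)/(((-8900 + 2234/9) + 8151) - 215/(-162)) = -16062/((-77866/9 + 8151) - 215*(-1/162)) = -16062/(-4507/9 + 215/162) = -16062/(-80911/162) = -16062*(-162/80911) = 2602044/80911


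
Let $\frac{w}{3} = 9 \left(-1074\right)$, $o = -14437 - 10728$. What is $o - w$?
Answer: $3833$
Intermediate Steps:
$o = -25165$ ($o = -14437 - 10728 = -25165$)
$w = -28998$ ($w = 3 \cdot 9 \left(-1074\right) = 3 \left(-9666\right) = -28998$)
$o - w = -25165 - -28998 = -25165 + 28998 = 3833$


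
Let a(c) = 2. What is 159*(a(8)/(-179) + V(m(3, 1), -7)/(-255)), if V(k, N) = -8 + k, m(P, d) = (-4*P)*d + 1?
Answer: 153223/15215 ≈ 10.071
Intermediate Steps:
m(P, d) = 1 - 4*P*d (m(P, d) = -4*P*d + 1 = 1 - 4*P*d)
159*(a(8)/(-179) + V(m(3, 1), -7)/(-255)) = 159*(2/(-179) + (-8 + (1 - 4*3*1))/(-255)) = 159*(2*(-1/179) + (-8 + (1 - 12))*(-1/255)) = 159*(-2/179 + (-8 - 11)*(-1/255)) = 159*(-2/179 - 19*(-1/255)) = 159*(-2/179 + 19/255) = 159*(2891/45645) = 153223/15215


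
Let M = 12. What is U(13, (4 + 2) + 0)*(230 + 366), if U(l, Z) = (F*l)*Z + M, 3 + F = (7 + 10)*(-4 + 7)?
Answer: 2238576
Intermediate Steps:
F = 48 (F = -3 + (7 + 10)*(-4 + 7) = -3 + 17*3 = -3 + 51 = 48)
U(l, Z) = 12 + 48*Z*l (U(l, Z) = (48*l)*Z + 12 = 48*Z*l + 12 = 12 + 48*Z*l)
U(13, (4 + 2) + 0)*(230 + 366) = (12 + 48*((4 + 2) + 0)*13)*(230 + 366) = (12 + 48*(6 + 0)*13)*596 = (12 + 48*6*13)*596 = (12 + 3744)*596 = 3756*596 = 2238576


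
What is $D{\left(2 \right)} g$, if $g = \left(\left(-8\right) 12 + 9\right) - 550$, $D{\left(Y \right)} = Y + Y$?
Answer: $-2548$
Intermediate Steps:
$D{\left(Y \right)} = 2 Y$
$g = -637$ ($g = \left(-96 + 9\right) - 550 = -87 - 550 = -637$)
$D{\left(2 \right)} g = 2 \cdot 2 \left(-637\right) = 4 \left(-637\right) = -2548$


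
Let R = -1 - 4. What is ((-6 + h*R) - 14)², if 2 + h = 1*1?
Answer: 225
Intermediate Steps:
h = -1 (h = -2 + 1*1 = -2 + 1 = -1)
R = -5
((-6 + h*R) - 14)² = ((-6 - 1*(-5)) - 14)² = ((-6 + 5) - 14)² = (-1 - 14)² = (-15)² = 225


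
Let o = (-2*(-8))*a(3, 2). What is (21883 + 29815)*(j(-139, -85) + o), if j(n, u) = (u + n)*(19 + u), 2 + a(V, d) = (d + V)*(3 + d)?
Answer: 783328096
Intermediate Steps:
a(V, d) = -2 + (3 + d)*(V + d) (a(V, d) = -2 + (d + V)*(3 + d) = -2 + (V + d)*(3 + d) = -2 + (3 + d)*(V + d))
j(n, u) = (19 + u)*(n + u) (j(n, u) = (n + u)*(19 + u) = (19 + u)*(n + u))
o = 368 (o = (-2*(-8))*(-2 + 2**2 + 3*3 + 3*2 + 3*2) = 16*(-2 + 4 + 9 + 6 + 6) = 16*23 = 368)
(21883 + 29815)*(j(-139, -85) + o) = (21883 + 29815)*(((-85)**2 + 19*(-139) + 19*(-85) - 139*(-85)) + 368) = 51698*((7225 - 2641 - 1615 + 11815) + 368) = 51698*(14784 + 368) = 51698*15152 = 783328096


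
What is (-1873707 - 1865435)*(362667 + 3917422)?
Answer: -16003860543638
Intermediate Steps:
(-1873707 - 1865435)*(362667 + 3917422) = -3739142*4280089 = -16003860543638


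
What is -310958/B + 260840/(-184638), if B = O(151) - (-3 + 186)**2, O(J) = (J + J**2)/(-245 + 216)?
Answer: 702857790598/91777364427 ≈ 7.6583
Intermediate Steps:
O(J) = -J/29 - J**2/29 (O(J) = (J + J**2)/(-29) = (J + J**2)*(-1/29) = -J/29 - J**2/29)
B = -994133/29 (B = -1/29*151*(1 + 151) - (-3 + 186)**2 = -1/29*151*152 - 1*183**2 = -22952/29 - 1*33489 = -22952/29 - 33489 = -994133/29 ≈ -34280.)
-310958/B + 260840/(-184638) = -310958/(-994133/29) + 260840/(-184638) = -310958*(-29/994133) + 260840*(-1/184638) = 9017782/994133 - 130420/92319 = 702857790598/91777364427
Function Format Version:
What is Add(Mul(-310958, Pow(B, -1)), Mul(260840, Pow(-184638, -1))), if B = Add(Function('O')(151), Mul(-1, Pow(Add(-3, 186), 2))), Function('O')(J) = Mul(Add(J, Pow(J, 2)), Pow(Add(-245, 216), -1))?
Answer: Rational(702857790598, 91777364427) ≈ 7.6583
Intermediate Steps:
Function('O')(J) = Add(Mul(Rational(-1, 29), J), Mul(Rational(-1, 29), Pow(J, 2))) (Function('O')(J) = Mul(Add(J, Pow(J, 2)), Pow(-29, -1)) = Mul(Add(J, Pow(J, 2)), Rational(-1, 29)) = Add(Mul(Rational(-1, 29), J), Mul(Rational(-1, 29), Pow(J, 2))))
B = Rational(-994133, 29) (B = Add(Mul(Rational(-1, 29), 151, Add(1, 151)), Mul(-1, Pow(Add(-3, 186), 2))) = Add(Mul(Rational(-1, 29), 151, 152), Mul(-1, Pow(183, 2))) = Add(Rational(-22952, 29), Mul(-1, 33489)) = Add(Rational(-22952, 29), -33489) = Rational(-994133, 29) ≈ -34280.)
Add(Mul(-310958, Pow(B, -1)), Mul(260840, Pow(-184638, -1))) = Add(Mul(-310958, Pow(Rational(-994133, 29), -1)), Mul(260840, Pow(-184638, -1))) = Add(Mul(-310958, Rational(-29, 994133)), Mul(260840, Rational(-1, 184638))) = Add(Rational(9017782, 994133), Rational(-130420, 92319)) = Rational(702857790598, 91777364427)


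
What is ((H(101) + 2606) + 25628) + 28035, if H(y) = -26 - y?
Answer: 56142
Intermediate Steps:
((H(101) + 2606) + 25628) + 28035 = (((-26 - 1*101) + 2606) + 25628) + 28035 = (((-26 - 101) + 2606) + 25628) + 28035 = ((-127 + 2606) + 25628) + 28035 = (2479 + 25628) + 28035 = 28107 + 28035 = 56142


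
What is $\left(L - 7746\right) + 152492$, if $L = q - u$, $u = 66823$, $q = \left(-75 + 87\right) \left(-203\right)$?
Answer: $75487$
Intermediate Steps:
$q = -2436$ ($q = 12 \left(-203\right) = -2436$)
$L = -69259$ ($L = -2436 - 66823 = -69259$)
$\left(L - 7746\right) + 152492 = \left(-69259 - 7746\right) + 152492 = -77005 + 152492 = 75487$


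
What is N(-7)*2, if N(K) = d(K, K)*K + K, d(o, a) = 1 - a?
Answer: -126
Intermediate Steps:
N(K) = K + K*(1 - K) (N(K) = (1 - K)*K + K = K*(1 - K) + K = K + K*(1 - K))
N(-7)*2 = -7*(2 - 1*(-7))*2 = -7*(2 + 7)*2 = -7*9*2 = -63*2 = -126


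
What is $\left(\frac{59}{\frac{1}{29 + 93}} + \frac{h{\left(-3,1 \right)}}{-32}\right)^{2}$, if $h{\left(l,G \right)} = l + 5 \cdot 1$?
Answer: $\frac{13263437889}{256} \approx 5.181 \cdot 10^{7}$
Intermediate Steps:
$h{\left(l,G \right)} = 5 + l$ ($h{\left(l,G \right)} = l + 5 = 5 + l$)
$\left(\frac{59}{\frac{1}{29 + 93}} + \frac{h{\left(-3,1 \right)}}{-32}\right)^{2} = \left(\frac{59}{\frac{1}{29 + 93}} + \frac{5 - 3}{-32}\right)^{2} = \left(\frac{59}{\frac{1}{122}} + 2 \left(- \frac{1}{32}\right)\right)^{2} = \left(59 \frac{1}{\frac{1}{122}} - \frac{1}{16}\right)^{2} = \left(59 \cdot 122 - \frac{1}{16}\right)^{2} = \left(7198 - \frac{1}{16}\right)^{2} = \left(\frac{115167}{16}\right)^{2} = \frac{13263437889}{256}$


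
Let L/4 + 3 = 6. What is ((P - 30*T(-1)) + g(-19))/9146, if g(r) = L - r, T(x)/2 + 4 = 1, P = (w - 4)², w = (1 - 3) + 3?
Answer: 110/4573 ≈ 0.024054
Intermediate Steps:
w = 1 (w = -2 + 3 = 1)
P = 9 (P = (1 - 4)² = (-3)² = 9)
T(x) = -6 (T(x) = -8 + 2*1 = -8 + 2 = -6)
L = 12 (L = -12 + 4*6 = -12 + 24 = 12)
g(r) = 12 - r
((P - 30*T(-1)) + g(-19))/9146 = ((9 - 30*(-6)) + (12 - 1*(-19)))/9146 = ((9 + 180) + (12 + 19))*(1/9146) = (189 + 31)*(1/9146) = 220*(1/9146) = 110/4573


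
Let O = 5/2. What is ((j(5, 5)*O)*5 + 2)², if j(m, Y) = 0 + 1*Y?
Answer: 16641/4 ≈ 4160.3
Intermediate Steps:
O = 5/2 (O = 5*(½) = 5/2 ≈ 2.5000)
j(m, Y) = Y (j(m, Y) = 0 + Y = Y)
((j(5, 5)*O)*5 + 2)² = ((5*(5/2))*5 + 2)² = ((25/2)*5 + 2)² = (125/2 + 2)² = (129/2)² = 16641/4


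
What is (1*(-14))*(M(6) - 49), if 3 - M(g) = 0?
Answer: 644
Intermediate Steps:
M(g) = 3 (M(g) = 3 - 1*0 = 3 + 0 = 3)
(1*(-14))*(M(6) - 49) = (1*(-14))*(3 - 49) = -14*(-46) = 644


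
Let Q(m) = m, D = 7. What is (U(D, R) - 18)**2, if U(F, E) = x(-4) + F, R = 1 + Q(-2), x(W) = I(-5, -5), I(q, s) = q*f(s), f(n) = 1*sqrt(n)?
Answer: -4 + 110*I*sqrt(5) ≈ -4.0 + 245.97*I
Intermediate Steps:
f(n) = sqrt(n)
I(q, s) = q*sqrt(s)
x(W) = -5*I*sqrt(5)
R = -1 (R = 1 - 2 = -1)
U(F, E) = F - 5*I*sqrt(5) (U(F, E) = -5*I*sqrt(5) + F = F - 5*I*sqrt(5))
(U(D, R) - 18)**2 = ((7 - 5*I*sqrt(5)) - 18)**2 = (-11 - 5*I*sqrt(5))**2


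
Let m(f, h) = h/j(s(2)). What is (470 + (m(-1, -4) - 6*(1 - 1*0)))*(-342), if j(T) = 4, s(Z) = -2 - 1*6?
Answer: -158346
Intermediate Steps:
s(Z) = -8 (s(Z) = -2 - 6 = -8)
m(f, h) = h/4
(470 + (m(-1, -4) - 6*(1 - 1*0)))*(-342) = (470 + ((¼)*(-4) - 6*(1 - 1*0)))*(-342) = (470 + (-1 - 6*(1 + 0)))*(-342) = (470 + (-1 - 6*1))*(-342) = (470 + (-1 - 6))*(-342) = (470 - 7)*(-342) = 463*(-342) = -158346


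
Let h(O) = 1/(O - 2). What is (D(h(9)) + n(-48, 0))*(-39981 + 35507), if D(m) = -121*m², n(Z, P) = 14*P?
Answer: 541354/49 ≈ 11048.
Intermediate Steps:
h(O) = 1/(-2 + O)
(D(h(9)) + n(-48, 0))*(-39981 + 35507) = (-121/(-2 + 9)² + 14*0)*(-39981 + 35507) = (-121*(1/7)² + 0)*(-4474) = (-121*(⅐)² + 0)*(-4474) = (-121*1/49 + 0)*(-4474) = (-121/49 + 0)*(-4474) = -121/49*(-4474) = 541354/49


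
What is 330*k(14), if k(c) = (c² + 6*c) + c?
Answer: 97020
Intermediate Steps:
k(c) = c² + 7*c
330*k(14) = 330*(14*(7 + 14)) = 330*(14*21) = 330*294 = 97020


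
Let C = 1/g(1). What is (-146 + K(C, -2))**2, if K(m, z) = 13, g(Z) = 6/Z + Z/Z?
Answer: 17689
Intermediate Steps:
g(Z) = 1 + 6/Z (g(Z) = 6/Z + 1 = 1 + 6/Z)
C = 1/7 (C = 1/((6 + 1)/1) = 1/(1*7) = 1/7 ≈ 0.14286)
(-146 + K(C, -2))**2 = (-146 + 13)**2 = (-133)**2 = 17689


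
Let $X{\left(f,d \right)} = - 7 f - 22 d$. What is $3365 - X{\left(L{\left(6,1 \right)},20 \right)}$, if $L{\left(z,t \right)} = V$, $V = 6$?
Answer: $3847$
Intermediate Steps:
$L{\left(z,t \right)} = 6$
$X{\left(f,d \right)} = - 22 d - 7 f$
$3365 - X{\left(L{\left(6,1 \right)},20 \right)} = 3365 - \left(\left(-22\right) 20 - 42\right) = 3365 - \left(-440 - 42\right) = 3365 - -482 = 3365 + 482 = 3847$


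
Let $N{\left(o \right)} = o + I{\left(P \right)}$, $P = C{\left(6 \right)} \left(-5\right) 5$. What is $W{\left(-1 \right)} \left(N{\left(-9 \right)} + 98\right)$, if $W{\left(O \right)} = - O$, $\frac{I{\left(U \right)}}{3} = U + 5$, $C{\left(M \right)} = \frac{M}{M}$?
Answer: $29$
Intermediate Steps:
$C{\left(M \right)} = 1$
$P = -25$ ($P = 1 \left(-5\right) 5 = \left(-5\right) 5 = -25$)
$I{\left(U \right)} = 15 + 3 U$ ($I{\left(U \right)} = 3 \left(U + 5\right) = 3 \left(5 + U\right) = 15 + 3 U$)
$N{\left(o \right)} = -60 + o$ ($N{\left(o \right)} = o + \left(15 + 3 \left(-25\right)\right) = o + \left(15 - 75\right) = o - 60 = -60 + o$)
$W{\left(-1 \right)} \left(N{\left(-9 \right)} + 98\right) = \left(-1\right) \left(-1\right) \left(\left(-60 - 9\right) + 98\right) = 1 \left(-69 + 98\right) = 1 \cdot 29 = 29$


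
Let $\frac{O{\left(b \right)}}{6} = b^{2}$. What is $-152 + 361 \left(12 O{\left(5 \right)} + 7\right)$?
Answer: $652175$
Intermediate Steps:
$O{\left(b \right)} = 6 b^{2}$
$-152 + 361 \left(12 O{\left(5 \right)} + 7\right) = -152 + 361 \left(12 \cdot 6 \cdot 5^{2} + 7\right) = -152 + 361 \left(12 \cdot 6 \cdot 25 + 7\right) = -152 + 361 \left(12 \cdot 150 + 7\right) = -152 + 361 \left(1800 + 7\right) = -152 + 361 \cdot 1807 = -152 + 652327 = 652175$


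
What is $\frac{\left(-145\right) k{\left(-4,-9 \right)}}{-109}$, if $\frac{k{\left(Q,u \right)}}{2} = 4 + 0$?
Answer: $\frac{1160}{109} \approx 10.642$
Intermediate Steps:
$k{\left(Q,u \right)} = 8$ ($k{\left(Q,u \right)} = 2 \left(4 + 0\right) = 2 \cdot 4 = 8$)
$\frac{\left(-145\right) k{\left(-4,-9 \right)}}{-109} = \frac{\left(-145\right) 8}{-109} = \left(-1160\right) \left(- \frac{1}{109}\right) = \frac{1160}{109}$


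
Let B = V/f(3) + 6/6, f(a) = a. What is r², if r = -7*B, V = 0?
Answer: 49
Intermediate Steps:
B = 1 (B = 0/3 + 6/6 = 0*(⅓) + 6*(⅙) = 0 + 1 = 1)
r = -7 (r = -7*1 = -7)
r² = (-7)² = 49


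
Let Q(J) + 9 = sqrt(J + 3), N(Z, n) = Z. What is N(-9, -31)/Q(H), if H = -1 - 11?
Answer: 9/10 + 3*I/10 ≈ 0.9 + 0.3*I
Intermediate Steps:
H = -12
Q(J) = -9 + sqrt(3 + J) (Q(J) = -9 + sqrt(J + 3) = -9 + sqrt(3 + J))
N(-9, -31)/Q(H) = -9/(-9 + sqrt(3 - 12)) = -9/(-9 + sqrt(-9)) = -9*(-9 - 3*I)/90 = -(-9 - 3*I)/10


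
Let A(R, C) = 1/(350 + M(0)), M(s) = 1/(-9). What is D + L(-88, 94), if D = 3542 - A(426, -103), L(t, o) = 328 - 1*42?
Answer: 12054363/3149 ≈ 3828.0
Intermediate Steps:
L(t, o) = 286 (L(t, o) = 328 - 42 = 286)
M(s) = -⅑
A(R, C) = 9/3149 (A(R, C) = 1/(350 - ⅑) = 1/(3149/9) = 9/3149)
D = 11153749/3149 (D = 3542 - 1*9/3149 = 3542 - 9/3149 = 11153749/3149 ≈ 3542.0)
D + L(-88, 94) = 11153749/3149 + 286 = 12054363/3149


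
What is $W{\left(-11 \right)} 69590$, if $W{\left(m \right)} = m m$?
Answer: $8420390$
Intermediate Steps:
$W{\left(m \right)} = m^{2}$
$W{\left(-11 \right)} 69590 = \left(-11\right)^{2} \cdot 69590 = 121 \cdot 69590 = 8420390$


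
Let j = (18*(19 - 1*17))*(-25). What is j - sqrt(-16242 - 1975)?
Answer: -900 - I*sqrt(18217) ≈ -900.0 - 134.97*I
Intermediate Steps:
j = -900 (j = (18*(19 - 17))*(-25) = (18*2)*(-25) = 36*(-25) = -900)
j - sqrt(-16242 - 1975) = -900 - sqrt(-16242 - 1975) = -900 - sqrt(-18217) = -900 - I*sqrt(18217)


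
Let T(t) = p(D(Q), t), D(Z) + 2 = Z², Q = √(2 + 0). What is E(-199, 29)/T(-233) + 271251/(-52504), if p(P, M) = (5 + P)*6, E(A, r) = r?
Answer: -3307457/787560 ≈ -4.1996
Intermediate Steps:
Q = √2 ≈ 1.4142
D(Z) = -2 + Z²
p(P, M) = 30 + 6*P
T(t) = 30 (T(t) = 30 + 6*(-2 + (√2)²) = 30 + 6*(-2 + 2) = 30 + 6*0 = 30 + 0 = 30)
E(-199, 29)/T(-233) + 271251/(-52504) = 29/30 + 271251/(-52504) = 29*(1/30) + 271251*(-1/52504) = 29/30 - 271251/52504 = -3307457/787560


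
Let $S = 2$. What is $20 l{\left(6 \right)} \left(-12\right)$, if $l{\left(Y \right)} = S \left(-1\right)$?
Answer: $480$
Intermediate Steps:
$l{\left(Y \right)} = -2$ ($l{\left(Y \right)} = 2 \left(-1\right) = -2$)
$20 l{\left(6 \right)} \left(-12\right) = 20 \left(-2\right) \left(-12\right) = \left(-40\right) \left(-12\right) = 480$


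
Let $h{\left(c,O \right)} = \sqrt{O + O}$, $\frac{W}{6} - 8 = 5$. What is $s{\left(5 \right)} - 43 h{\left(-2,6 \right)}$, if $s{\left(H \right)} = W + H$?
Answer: $83 - 86 \sqrt{3} \approx -65.956$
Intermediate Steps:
$W = 78$ ($W = 48 + 6 \cdot 5 = 48 + 30 = 78$)
$h{\left(c,O \right)} = \sqrt{2} \sqrt{O}$ ($h{\left(c,O \right)} = \sqrt{2 O} = \sqrt{2} \sqrt{O}$)
$s{\left(H \right)} = 78 + H$
$s{\left(5 \right)} - 43 h{\left(-2,6 \right)} = \left(78 + 5\right) - 43 \sqrt{2} \sqrt{6} = 83 - 43 \cdot 2 \sqrt{3} = 83 - 86 \sqrt{3}$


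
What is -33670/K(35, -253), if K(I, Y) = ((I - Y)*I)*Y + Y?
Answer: 33670/2550493 ≈ 0.013201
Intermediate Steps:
K(I, Y) = Y + I*Y*(I - Y) (K(I, Y) = (I*(I - Y))*Y + Y = I*Y*(I - Y) + Y = Y + I*Y*(I - Y))
-33670/K(35, -253) = -33670*(-1/(253*(1 + 35**2 - 1*35*(-253)))) = -33670*(-1/(253*(1 + 1225 + 8855))) = -33670/((-253*10081)) = -33670/(-2550493) = -33670*(-1/2550493) = 33670/2550493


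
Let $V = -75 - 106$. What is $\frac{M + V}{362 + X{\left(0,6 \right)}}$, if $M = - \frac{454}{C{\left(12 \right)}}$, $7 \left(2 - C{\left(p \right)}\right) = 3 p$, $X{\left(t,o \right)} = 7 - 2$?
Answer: $- \frac{402}{4037} \approx -0.099579$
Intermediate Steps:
$X{\left(t,o \right)} = 5$ ($X{\left(t,o \right)} = 7 - 2 = 5$)
$C{\left(p \right)} = 2 - \frac{3 p}{7}$
$M = \frac{1589}{11}$ ($M = - \frac{454}{2 - \frac{36}{7}} = - \frac{454}{- \frac{22}{7}} = \left(-454\right) \left(- \frac{7}{22}\right) = \frac{1589}{11} \approx 144.45$)
$V = -181$
$\frac{M + V}{362 + X{\left(0,6 \right)}} = \frac{\frac{1589}{11} - 181}{362 + 5} = - \frac{402}{11 \cdot 367} = \left(- \frac{402}{11}\right) \frac{1}{367} = - \frac{402}{4037}$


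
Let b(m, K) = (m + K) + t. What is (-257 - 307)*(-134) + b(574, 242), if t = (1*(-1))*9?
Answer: 76383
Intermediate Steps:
t = -9 (t = -1*9 = -9)
b(m, K) = -9 + K + m (b(m, K) = (m + K) - 9 = (K + m) - 9 = -9 + K + m)
(-257 - 307)*(-134) + b(574, 242) = (-257 - 307)*(-134) + (-9 + 242 + 574) = -564*(-134) + 807 = 75576 + 807 = 76383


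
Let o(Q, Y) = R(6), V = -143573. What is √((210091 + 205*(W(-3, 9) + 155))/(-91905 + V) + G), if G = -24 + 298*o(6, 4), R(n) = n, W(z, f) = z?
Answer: √97756793982798/235478 ≈ 41.988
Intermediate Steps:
o(Q, Y) = 6
G = 1764 (G = -24 + 298*6 = -24 + 1788 = 1764)
√((210091 + 205*(W(-3, 9) + 155))/(-91905 + V) + G) = √((210091 + 205*(-3 + 155))/(-91905 - 143573) + 1764) = √((210091 + 205*152)/(-235478) + 1764) = √((210091 + 31160)*(-1/235478) + 1764) = √(241251*(-1/235478) + 1764) = √(-241251/235478 + 1764) = √(415141941/235478) = √97756793982798/235478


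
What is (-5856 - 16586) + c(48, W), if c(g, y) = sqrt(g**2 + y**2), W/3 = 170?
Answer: -22442 + 6*sqrt(7289) ≈ -21930.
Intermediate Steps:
W = 510 (W = 3*170 = 510)
(-5856 - 16586) + c(48, W) = (-5856 - 16586) + sqrt(48**2 + 510**2) = -22442 + sqrt(2304 + 260100) = -22442 + sqrt(262404) = -22442 + 6*sqrt(7289)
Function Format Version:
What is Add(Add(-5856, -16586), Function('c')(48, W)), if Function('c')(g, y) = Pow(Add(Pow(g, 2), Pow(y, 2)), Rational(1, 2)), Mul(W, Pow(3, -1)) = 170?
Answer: Add(-22442, Mul(6, Pow(7289, Rational(1, 2)))) ≈ -21930.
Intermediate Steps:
W = 510 (W = Mul(3, 170) = 510)
Add(Add(-5856, -16586), Function('c')(48, W)) = Add(Add(-5856, -16586), Pow(Add(Pow(48, 2), Pow(510, 2)), Rational(1, 2))) = Add(-22442, Pow(Add(2304, 260100), Rational(1, 2))) = Add(-22442, Pow(262404, Rational(1, 2))) = Add(-22442, Mul(6, Pow(7289, Rational(1, 2))))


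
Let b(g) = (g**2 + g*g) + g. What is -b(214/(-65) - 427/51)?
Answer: -2862395387/10989225 ≈ -260.47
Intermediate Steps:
b(g) = g + 2*g**2 (b(g) = (g**2 + g**2) + g = 2*g**2 + g = g + 2*g**2)
-b(214/(-65) - 427/51) = -(214/(-65) - 427/51)*(1 + 2*(214/(-65) - 427/51)) = -(214*(-1/65) - 427*1/51)*(1 + 2*(214*(-1/65) - 427*1/51)) = -(-214/65 - 427/51)*(1 + 2*(-214/65 - 427/51)) = -(-38669)*(1 + 2*(-38669/3315))/3315 = -(-38669)*(1 - 77338/3315)/3315 = -(-38669)*(-74023)/(3315*3315) = -1*2862395387/10989225 = -2862395387/10989225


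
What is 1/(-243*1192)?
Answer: -1/289656 ≈ -3.4524e-6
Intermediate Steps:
1/(-243*1192) = 1/(-289656) = -1/289656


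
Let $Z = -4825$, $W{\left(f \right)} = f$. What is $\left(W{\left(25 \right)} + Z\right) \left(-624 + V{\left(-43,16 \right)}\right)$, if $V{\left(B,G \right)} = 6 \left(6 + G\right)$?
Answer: $2361600$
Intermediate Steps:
$V{\left(B,G \right)} = 36 + 6 G$
$\left(W{\left(25 \right)} + Z\right) \left(-624 + V{\left(-43,16 \right)}\right) = \left(25 - 4825\right) \left(-624 + \left(36 + 6 \cdot 16\right)\right) = - 4800 \left(-624 + \left(36 + 96\right)\right) = - 4800 \left(-624 + 132\right) = \left(-4800\right) \left(-492\right) = 2361600$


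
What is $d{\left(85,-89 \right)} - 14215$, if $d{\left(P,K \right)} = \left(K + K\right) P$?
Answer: $-29345$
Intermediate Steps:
$d{\left(P,K \right)} = 2 K P$
$d{\left(85,-89 \right)} - 14215 = 2 \left(-89\right) 85 - 14215 = -15130 - 14215 = -29345$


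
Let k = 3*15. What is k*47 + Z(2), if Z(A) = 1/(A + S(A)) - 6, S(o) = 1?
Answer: 6328/3 ≈ 2109.3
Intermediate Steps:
Z(A) = -6 + 1/(1 + A) (Z(A) = 1/(A + 1) - 6 = 1/(1 + A) - 6 = -6 + 1/(1 + A))
k = 45
k*47 + Z(2) = 45*47 + (-5 - 6*2)/(1 + 2) = 2115 + (-5 - 12)/3 = 2115 + (⅓)*(-17) = 2115 - 17/3 = 6328/3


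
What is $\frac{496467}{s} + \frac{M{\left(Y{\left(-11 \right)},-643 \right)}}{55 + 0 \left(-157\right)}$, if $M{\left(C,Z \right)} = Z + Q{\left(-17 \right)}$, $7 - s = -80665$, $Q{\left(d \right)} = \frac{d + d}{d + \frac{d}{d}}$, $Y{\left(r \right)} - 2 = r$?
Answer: $- \frac{24394983}{4436960} \approx -5.4981$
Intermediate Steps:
$Y{\left(r \right)} = 2 + r$
$Q{\left(d \right)} = \frac{2 d}{1 + d}$ ($Q{\left(d \right)} = \frac{2 d}{d + 1} = \frac{2 d}{1 + d}$)
$s = 80672$ ($s = 7 - -80665 = 7 + 80665 = 80672$)
$M{\left(C,Z \right)} = \frac{17}{8} + Z$ ($M{\left(C,Z \right)} = Z + 2 \left(-17\right) \frac{1}{1 - 17} = Z + 2 \left(-17\right) \frac{1}{-16} = Z + 2 \left(-17\right) \left(- \frac{1}{16}\right) = Z + \frac{17}{8} = \frac{17}{8} + Z$)
$\frac{496467}{s} + \frac{M{\left(Y{\left(-11 \right)},-643 \right)}}{55 + 0 \left(-157\right)} = \frac{496467}{80672} + \frac{\frac{17}{8} - 643}{55 + 0 \left(-157\right)} = 496467 \cdot \frac{1}{80672} - \frac{5127}{8 \left(55 + 0\right)} = \frac{496467}{80672} - \frac{5127}{8 \cdot 55} = \frac{496467}{80672} - \frac{5127}{440} = - \frac{24394983}{4436960}$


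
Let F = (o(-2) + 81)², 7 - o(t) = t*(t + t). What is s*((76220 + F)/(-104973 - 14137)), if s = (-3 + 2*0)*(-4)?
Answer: -99144/11911 ≈ -8.3237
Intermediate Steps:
o(t) = 7 - 2*t² (o(t) = 7 - t*(t + t) = 7 - t*2*t = 7 - 2*t²)
s = 12 (s = (-3 + 0)*(-4) = -3*(-4) = 12)
F = 6400 (F = ((7 - 2*(-2)²) + 81)² = ((7 - 2*4) + 81)² = ((7 - 8) + 81)² = (-1 + 81)² = 80² = 6400)
s*((76220 + F)/(-104973 - 14137)) = 12*((76220 + 6400)/(-104973 - 14137)) = 12*(82620/(-119110)) = 12*(82620*(-1/119110)) = 12*(-8262/11911) = -99144/11911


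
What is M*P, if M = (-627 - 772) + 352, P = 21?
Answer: -21987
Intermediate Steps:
M = -1047 (M = -1399 + 352 = -1047)
M*P = -1047*21 = -21987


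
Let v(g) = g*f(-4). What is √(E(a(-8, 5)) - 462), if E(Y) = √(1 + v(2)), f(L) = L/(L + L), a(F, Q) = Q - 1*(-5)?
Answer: √(-462 + √2) ≈ 21.461*I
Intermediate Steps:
a(F, Q) = 5 + Q (a(F, Q) = Q + 5 = 5 + Q)
f(L) = ½ (f(L) = L/((2*L)) = (1/(2*L))*L = ½)
v(g) = g/2 (v(g) = g*(½) = g/2)
E(Y) = √2 (E(Y) = √(1 + (½)*2) = √(1 + 1) = √2)
√(E(a(-8, 5)) - 462) = √(√2 - 462) = √(-462 + √2)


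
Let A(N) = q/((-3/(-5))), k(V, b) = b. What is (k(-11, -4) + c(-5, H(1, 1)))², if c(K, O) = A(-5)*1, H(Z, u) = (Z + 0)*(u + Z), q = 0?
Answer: 16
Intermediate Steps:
H(Z, u) = Z*(Z + u)
A(N) = 0 (A(N) = 0/((-3/(-5))) = 0/((-3*(-⅕))) = 0/(⅗) = 0*(5/3) = 0)
c(K, O) = 0 (c(K, O) = 0*1 = 0)
(k(-11, -4) + c(-5, H(1, 1)))² = (-4 + 0)² = (-4)² = 16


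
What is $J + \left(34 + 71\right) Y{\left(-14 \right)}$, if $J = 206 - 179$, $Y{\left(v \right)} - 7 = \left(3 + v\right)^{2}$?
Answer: $13467$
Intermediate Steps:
$Y{\left(v \right)} = 7 + \left(3 + v\right)^{2}$
$J = 27$
$J + \left(34 + 71\right) Y{\left(-14 \right)} = 27 + \left(34 + 71\right) \left(7 + \left(3 - 14\right)^{2}\right) = 27 + 105 \left(7 + \left(-11\right)^{2}\right) = 27 + 105 \left(7 + 121\right) = 27 + 105 \cdot 128 = 27 + 13440 = 13467$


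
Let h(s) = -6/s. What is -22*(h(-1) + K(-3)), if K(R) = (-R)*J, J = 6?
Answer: -528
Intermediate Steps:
K(R) = -6*R (K(R) = -R*6 = -6*R)
-22*(h(-1) + K(-3)) = -22*(-6/(-1) - 6*(-3)) = -22*(-6*(-1) + 18) = -22*(6 + 18) = -22*24 = -528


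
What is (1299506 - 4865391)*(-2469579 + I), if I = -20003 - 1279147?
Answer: 13438854210165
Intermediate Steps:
I = -1299150
(1299506 - 4865391)*(-2469579 + I) = (1299506 - 4865391)*(-2469579 - 1299150) = -3565885*(-3768729) = 13438854210165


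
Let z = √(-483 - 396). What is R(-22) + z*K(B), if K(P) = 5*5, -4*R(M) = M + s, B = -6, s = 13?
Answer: 9/4 + 25*I*√879 ≈ 2.25 + 741.2*I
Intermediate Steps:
R(M) = -13/4 - M/4 (R(M) = -(M + 13)/4 = -(13 + M)/4 = -13/4 - M/4)
z = I*√879 (z = √(-879) = I*√879 ≈ 29.648*I)
K(P) = 25
R(-22) + z*K(B) = (-13/4 - ¼*(-22)) + (I*√879)*25 = (-13/4 + 11/2) + 25*I*√879 = 9/4 + 25*I*√879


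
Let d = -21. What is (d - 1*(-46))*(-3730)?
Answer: -93250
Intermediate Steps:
(d - 1*(-46))*(-3730) = (-21 - 1*(-46))*(-3730) = (-21 + 46)*(-3730) = 25*(-3730) = -93250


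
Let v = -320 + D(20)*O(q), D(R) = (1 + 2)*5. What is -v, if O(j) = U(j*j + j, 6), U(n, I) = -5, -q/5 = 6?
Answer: 395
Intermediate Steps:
q = -30 (q = -5*6 = -30)
D(R) = 15 (D(R) = 3*5 = 15)
O(j) = -5
v = -395 (v = -320 + 15*(-5) = -320 - 75 = -395)
-v = -1*(-395) = 395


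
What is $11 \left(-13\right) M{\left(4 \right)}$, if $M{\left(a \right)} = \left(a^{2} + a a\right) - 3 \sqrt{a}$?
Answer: $-3718$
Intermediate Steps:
$M{\left(a \right)} = - 3 \sqrt{a} + 2 a^{2}$ ($M{\left(a \right)} = \left(a^{2} + a^{2}\right) - 3 \sqrt{a} = 2 a^{2} - 3 \sqrt{a} = - 3 \sqrt{a} + 2 a^{2}$)
$11 \left(-13\right) M{\left(4 \right)} = 11 \left(-13\right) \left(- 3 \sqrt{4} + 2 \cdot 4^{2}\right) = - 143 \left(\left(-3\right) 2 + 2 \cdot 16\right) = - 143 \left(-6 + 32\right) = \left(-143\right) 26 = -3718$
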